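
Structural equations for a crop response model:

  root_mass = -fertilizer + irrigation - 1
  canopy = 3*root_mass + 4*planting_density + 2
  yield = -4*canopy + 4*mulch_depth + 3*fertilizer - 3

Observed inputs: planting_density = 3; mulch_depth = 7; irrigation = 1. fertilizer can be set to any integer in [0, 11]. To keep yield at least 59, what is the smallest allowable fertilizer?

Substituting into the root_mass equation gives root_mass = -fertilizer.
Substituting into the canopy equation gives canopy = -3*fertilizer + 14.
yield becomes 15*fertilizer - 31.
Require 15*fertilizer - 31 ≥ 59, so fertilizer ≥ 6.
The smallest integer in [0, 11] satisfying this is 6.

fertilizer = 6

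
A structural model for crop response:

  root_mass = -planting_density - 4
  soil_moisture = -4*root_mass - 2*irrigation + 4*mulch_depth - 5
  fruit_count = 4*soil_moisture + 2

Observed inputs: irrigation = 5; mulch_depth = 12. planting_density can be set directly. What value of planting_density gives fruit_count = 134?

planting_density = -4

Substituting into the soil_moisture equation gives soil_moisture = 4*planting_density + 49.
Substituting into the fruit_count equation gives fruit_count = 16*planting_density + 198.
Solve 16*planting_density + 198 = 134: planting_density = (134 - 198) / 16 = -4.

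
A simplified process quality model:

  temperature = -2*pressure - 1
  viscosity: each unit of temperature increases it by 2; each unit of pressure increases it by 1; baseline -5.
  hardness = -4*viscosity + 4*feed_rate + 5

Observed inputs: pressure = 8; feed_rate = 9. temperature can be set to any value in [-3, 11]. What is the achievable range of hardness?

Intervening on temperature fixes its value directly, overriding its dependence on pressure.
Substituting into the viscosity equation gives viscosity = 2*temperature + 3.
Substituting into the hardness equation gives hardness = -8*temperature + 29.
Linear in temperature, so extremes are at the endpoints: temperature = -3 gives hardness = 53; temperature = 11 gives hardness = -59.

-59 to 53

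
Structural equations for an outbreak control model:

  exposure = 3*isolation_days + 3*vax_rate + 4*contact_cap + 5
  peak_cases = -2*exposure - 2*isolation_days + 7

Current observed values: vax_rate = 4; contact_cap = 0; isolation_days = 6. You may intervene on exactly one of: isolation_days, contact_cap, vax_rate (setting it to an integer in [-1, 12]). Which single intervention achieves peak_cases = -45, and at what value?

set vax_rate = -1

Intervening on isolation_days: peak_cases = -8*isolation_days - 27. Reaching -45 requires isolation_days = 9/4, not an integer.
Intervening on contact_cap: peak_cases = -8*contact_cap - 75. Reaching -45 requires contact_cap = -15/4, not an integer.
Intervening on vax_rate: with other inputs at their observed values, peak_cases = -6*vax_rate - 51. Solving for -45 gives vax_rate = -1, within [-1, 12].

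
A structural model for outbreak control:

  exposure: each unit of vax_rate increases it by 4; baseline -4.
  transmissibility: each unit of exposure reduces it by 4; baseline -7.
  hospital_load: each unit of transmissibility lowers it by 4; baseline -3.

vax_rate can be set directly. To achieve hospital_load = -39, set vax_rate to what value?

vax_rate = 0

Substituting into the transmissibility equation gives transmissibility = -16*vax_rate + 9.
So hospital_load = 64*vax_rate - 39.
Solve 64*vax_rate - 39 = -39: vax_rate = (-39 + 39) / 64 = 0.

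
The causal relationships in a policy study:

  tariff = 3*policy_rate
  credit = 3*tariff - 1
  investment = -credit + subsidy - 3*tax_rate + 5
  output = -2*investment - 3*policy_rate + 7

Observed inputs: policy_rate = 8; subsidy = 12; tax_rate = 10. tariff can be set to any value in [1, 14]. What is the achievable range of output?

Intervening on tariff fixes its value directly, overriding its dependence on policy_rate.
Substituting into the investment equation gives investment = -3*tariff - 12.
Substituting into the output equation gives output = 6*tariff + 7.
Linear in tariff, so extremes are at the endpoints: tariff = 1 gives output = 13; tariff = 14 gives output = 91.

13 to 91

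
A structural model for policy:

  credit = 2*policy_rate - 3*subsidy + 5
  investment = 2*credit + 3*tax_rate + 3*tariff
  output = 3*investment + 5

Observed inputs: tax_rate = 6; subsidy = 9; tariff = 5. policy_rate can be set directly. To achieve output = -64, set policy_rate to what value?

Substituting into the credit equation gives credit = 2*policy_rate - 22.
investment becomes 4*policy_rate - 11.
output becomes 12*policy_rate - 28.
Solve 12*policy_rate - 28 = -64: policy_rate = (-64 + 28) / 12 = -3.

policy_rate = -3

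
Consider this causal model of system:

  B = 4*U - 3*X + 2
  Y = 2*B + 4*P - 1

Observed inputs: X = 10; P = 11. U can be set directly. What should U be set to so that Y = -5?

Substituting into the B equation gives B = 4*U - 28.
So Y = 8*U - 13.
Solve 8*U - 13 = -5: U = (-5 + 13) / 8 = 1.

U = 1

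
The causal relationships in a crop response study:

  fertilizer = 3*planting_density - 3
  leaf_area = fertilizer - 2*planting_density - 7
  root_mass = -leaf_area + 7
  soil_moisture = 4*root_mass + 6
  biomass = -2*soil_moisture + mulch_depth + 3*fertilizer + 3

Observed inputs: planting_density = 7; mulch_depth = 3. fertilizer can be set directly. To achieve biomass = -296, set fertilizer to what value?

Intervening on fertilizer fixes its value directly, overriding its dependence on planting_density.
Substituting into the leaf_area equation gives leaf_area = fertilizer - 21.
Substituting into the root_mass equation gives root_mass = -fertilizer + 28.
So soil_moisture = -4*fertilizer + 118.
biomass becomes 11*fertilizer - 230.
Solve 11*fertilizer - 230 = -296: fertilizer = (-296 + 230) / 11 = -6.

fertilizer = -6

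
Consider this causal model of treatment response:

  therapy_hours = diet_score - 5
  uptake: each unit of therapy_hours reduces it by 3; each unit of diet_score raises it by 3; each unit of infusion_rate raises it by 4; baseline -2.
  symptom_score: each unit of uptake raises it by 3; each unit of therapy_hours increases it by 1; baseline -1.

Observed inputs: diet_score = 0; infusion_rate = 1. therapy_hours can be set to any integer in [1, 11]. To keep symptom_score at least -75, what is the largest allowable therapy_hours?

therapy_hours = 10

Intervening on therapy_hours fixes its value directly, overriding its dependence on diet_score.
Substituting into the uptake equation gives uptake = -3*therapy_hours + 2.
symptom_score becomes -8*therapy_hours + 5.
Require -8*therapy_hours + 5 ≥ -75, so therapy_hours ≤ 10.
The largest integer in [1, 11] satisfying this is 10.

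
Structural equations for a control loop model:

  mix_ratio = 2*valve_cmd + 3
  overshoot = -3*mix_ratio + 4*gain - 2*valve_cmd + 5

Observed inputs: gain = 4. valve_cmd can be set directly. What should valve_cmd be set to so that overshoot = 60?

valve_cmd = -6

Substituting into the overshoot equation gives overshoot = -8*valve_cmd + 12.
Solve -8*valve_cmd + 12 = 60: valve_cmd = (60 - 12) / -8 = -6.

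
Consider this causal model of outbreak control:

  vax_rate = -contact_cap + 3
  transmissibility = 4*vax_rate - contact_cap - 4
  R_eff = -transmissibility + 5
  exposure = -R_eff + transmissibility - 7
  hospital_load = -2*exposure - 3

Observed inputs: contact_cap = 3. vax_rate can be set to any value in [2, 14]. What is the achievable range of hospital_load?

Intervening on vax_rate fixes its value directly, overriding its dependence on contact_cap.
Substituting into the transmissibility equation gives transmissibility = 4*vax_rate - 7.
R_eff becomes -4*vax_rate + 12.
exposure becomes 8*vax_rate - 26.
This gives hospital_load = -16*vax_rate + 49.
Linear in vax_rate, so extremes are at the endpoints: vax_rate = 2 gives hospital_load = 17; vax_rate = 14 gives hospital_load = -175.

-175 to 17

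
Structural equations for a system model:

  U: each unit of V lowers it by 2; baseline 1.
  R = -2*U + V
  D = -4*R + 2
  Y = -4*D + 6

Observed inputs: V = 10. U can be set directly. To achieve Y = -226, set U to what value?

U = 12

Intervening on U fixes its value directly, overriding its dependence on V.
Substituting into the R equation gives R = -2*U + 10.
So D = 8*U - 38.
Substituting into the Y equation gives Y = -32*U + 158.
Solve -32*U + 158 = -226: U = (-226 - 158) / -32 = 12.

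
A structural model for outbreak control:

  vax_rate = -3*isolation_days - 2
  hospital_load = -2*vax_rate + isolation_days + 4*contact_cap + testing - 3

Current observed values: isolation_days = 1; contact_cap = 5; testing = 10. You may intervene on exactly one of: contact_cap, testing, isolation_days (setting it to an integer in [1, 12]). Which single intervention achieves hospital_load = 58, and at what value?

set contact_cap = 10

Intervening on contact_cap: with other inputs at their observed values, hospital_load = 4*contact_cap + 18. Solving for 58 gives contact_cap = 10, within [1, 12].
Intervening on testing: hospital_load = testing + 28. Reaching 58 requires testing = 30, outside [1, 12].
Intervening on isolation_days: hospital_load = 7*isolation_days + 31. Reaching 58 requires isolation_days = 27/7, not an integer.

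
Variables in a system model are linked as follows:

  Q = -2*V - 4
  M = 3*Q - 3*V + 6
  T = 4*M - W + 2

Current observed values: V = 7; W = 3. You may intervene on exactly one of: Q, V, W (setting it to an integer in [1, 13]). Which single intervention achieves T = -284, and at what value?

Intervening on Q: T = 12*Q - 61. Reaching -284 requires Q = -223/12, not an integer.
Intervening on V: T = -36*V - 25. Reaching -284 requires V = 259/36, not an integer.
Intervening on W: with other inputs at their observed values, T = -W - 274. Solving for -284 gives W = 10, within [1, 13].

set W = 10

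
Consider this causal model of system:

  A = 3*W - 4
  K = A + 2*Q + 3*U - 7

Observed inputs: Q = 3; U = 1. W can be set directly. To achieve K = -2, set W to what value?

Substituting into the K equation gives K = 3*W - 2.
Solve 3*W - 2 = -2: W = (-2 + 2) / 3 = 0.

W = 0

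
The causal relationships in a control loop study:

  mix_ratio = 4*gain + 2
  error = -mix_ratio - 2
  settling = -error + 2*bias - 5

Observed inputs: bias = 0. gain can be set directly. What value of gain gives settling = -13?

gain = -3

Substituting into the error equation gives error = -4*gain - 4.
Substituting into the settling equation gives settling = 4*gain - 1.
Solve 4*gain - 1 = -13: gain = (-13 + 1) / 4 = -3.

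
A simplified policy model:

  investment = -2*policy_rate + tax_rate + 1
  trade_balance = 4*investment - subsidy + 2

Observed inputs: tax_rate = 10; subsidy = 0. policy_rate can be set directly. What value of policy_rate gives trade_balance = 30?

Substituting into the investment equation gives investment = -2*policy_rate + 11.
trade_balance becomes -8*policy_rate + 46.
Solve -8*policy_rate + 46 = 30: policy_rate = (30 - 46) / -8 = 2.

policy_rate = 2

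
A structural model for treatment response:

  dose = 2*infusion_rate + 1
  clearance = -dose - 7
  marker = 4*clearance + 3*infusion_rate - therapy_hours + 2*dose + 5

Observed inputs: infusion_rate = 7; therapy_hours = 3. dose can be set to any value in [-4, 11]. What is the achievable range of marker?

Intervening on dose fixes its value directly, overriding its dependence on infusion_rate.
Substituting into the marker equation gives marker = -2*dose - 5.
Linear in dose, so extremes are at the endpoints: dose = -4 gives marker = 3; dose = 11 gives marker = -27.

-27 to 3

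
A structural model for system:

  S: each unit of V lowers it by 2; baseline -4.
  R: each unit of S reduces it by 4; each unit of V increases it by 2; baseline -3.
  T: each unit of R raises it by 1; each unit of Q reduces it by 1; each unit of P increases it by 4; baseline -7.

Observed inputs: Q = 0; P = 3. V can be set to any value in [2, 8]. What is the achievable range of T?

Substituting into the R equation gives R = 10*V + 13.
Substituting into the T equation gives T = 10*V + 18.
Linear in V, so extremes are at the endpoints: V = 2 gives T = 38; V = 8 gives T = 98.

38 to 98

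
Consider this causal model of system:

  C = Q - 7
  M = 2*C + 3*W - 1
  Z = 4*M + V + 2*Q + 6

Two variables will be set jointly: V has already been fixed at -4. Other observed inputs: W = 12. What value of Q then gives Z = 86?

Q = 0

With V held at -4:
Substituting into the M equation gives M = 2*Q + 21.
Substituting into the Z equation gives Z = 10*Q + 86.
Solve 10*Q + 86 = 86: Q = (86 - 86) / 10 = 0.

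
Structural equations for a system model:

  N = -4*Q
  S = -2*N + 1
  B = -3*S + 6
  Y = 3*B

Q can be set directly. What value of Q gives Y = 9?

Substituting into the S equation gives S = 8*Q + 1.
Substituting into the B equation gives B = -24*Q + 3.
Substituting into the Y equation gives Y = -72*Q + 9.
Solve -72*Q + 9 = 9: Q = (9 - 9) / -72 = 0.

Q = 0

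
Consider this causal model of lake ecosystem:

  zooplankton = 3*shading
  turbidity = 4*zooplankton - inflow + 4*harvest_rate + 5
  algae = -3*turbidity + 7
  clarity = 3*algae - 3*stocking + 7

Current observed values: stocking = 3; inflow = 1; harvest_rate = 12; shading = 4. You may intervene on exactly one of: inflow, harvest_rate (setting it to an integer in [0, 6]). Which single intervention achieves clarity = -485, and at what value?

set harvest_rate = 1

Intervening on inflow: clarity = 9*inflow - 890. Reaching -485 requires inflow = 45, outside [0, 6].
Intervening on harvest_rate: with other inputs at their observed values, clarity = -36*harvest_rate - 449. Solving for -485 gives harvest_rate = 1, within [0, 6].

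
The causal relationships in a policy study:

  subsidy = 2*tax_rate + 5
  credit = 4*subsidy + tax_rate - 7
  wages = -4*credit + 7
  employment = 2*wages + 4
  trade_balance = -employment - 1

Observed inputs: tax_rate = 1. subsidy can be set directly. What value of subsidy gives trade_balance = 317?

subsidy = 12

Intervening on subsidy fixes its value directly, overriding its dependence on tax_rate.
Substituting into the credit equation gives credit = 4*subsidy - 6.
Substituting into the wages equation gives wages = -16*subsidy + 31.
Substituting into the employment equation gives employment = -32*subsidy + 66.
Substituting into the trade_balance equation gives trade_balance = 32*subsidy - 67.
Solve 32*subsidy - 67 = 317: subsidy = (317 + 67) / 32 = 12.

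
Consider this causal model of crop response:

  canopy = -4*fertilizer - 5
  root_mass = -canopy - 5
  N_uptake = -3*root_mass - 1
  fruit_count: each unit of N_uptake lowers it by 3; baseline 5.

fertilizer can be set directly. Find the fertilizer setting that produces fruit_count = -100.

Substituting into the root_mass equation gives root_mass = 4*fertilizer.
Substituting into the N_uptake equation gives N_uptake = -12*fertilizer - 1.
Substituting into the fruit_count equation gives fruit_count = 36*fertilizer + 8.
Solve 36*fertilizer + 8 = -100: fertilizer = (-100 - 8) / 36 = -3.

fertilizer = -3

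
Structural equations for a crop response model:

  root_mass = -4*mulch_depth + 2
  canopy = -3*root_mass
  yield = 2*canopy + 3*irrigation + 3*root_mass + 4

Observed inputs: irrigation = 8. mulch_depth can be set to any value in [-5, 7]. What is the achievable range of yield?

Substituting into the canopy equation gives canopy = 12*mulch_depth - 6.
This gives yield = 12*mulch_depth + 22.
Linear in mulch_depth, so extremes are at the endpoints: mulch_depth = -5 gives yield = -38; mulch_depth = 7 gives yield = 106.

-38 to 106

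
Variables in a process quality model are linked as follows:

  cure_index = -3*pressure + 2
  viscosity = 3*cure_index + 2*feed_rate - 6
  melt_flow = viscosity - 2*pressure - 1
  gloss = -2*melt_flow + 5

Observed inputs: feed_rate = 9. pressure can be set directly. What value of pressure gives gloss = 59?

pressure = 4

Substituting into the viscosity equation gives viscosity = -9*pressure + 18.
melt_flow becomes -11*pressure + 17.
Substituting into the gloss equation gives gloss = 22*pressure - 29.
Solve 22*pressure - 29 = 59: pressure = (59 + 29) / 22 = 4.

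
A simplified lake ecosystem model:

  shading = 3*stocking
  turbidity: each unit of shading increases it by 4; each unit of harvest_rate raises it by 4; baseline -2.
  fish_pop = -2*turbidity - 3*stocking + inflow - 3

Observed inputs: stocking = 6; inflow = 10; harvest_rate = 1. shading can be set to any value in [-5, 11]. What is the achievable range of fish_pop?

Intervening on shading fixes its value directly, overriding its dependence on stocking.
Substituting into the turbidity equation gives turbidity = 4*shading + 2.
fish_pop becomes -8*shading - 15.
Linear in shading, so extremes are at the endpoints: shading = -5 gives fish_pop = 25; shading = 11 gives fish_pop = -103.

-103 to 25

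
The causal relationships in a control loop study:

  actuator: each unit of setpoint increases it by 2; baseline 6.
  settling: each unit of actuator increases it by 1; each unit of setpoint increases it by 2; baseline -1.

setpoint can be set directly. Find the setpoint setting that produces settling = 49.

setpoint = 11

Substituting into the settling equation gives settling = 4*setpoint + 5.
Solve 4*setpoint + 5 = 49: setpoint = (49 - 5) / 4 = 11.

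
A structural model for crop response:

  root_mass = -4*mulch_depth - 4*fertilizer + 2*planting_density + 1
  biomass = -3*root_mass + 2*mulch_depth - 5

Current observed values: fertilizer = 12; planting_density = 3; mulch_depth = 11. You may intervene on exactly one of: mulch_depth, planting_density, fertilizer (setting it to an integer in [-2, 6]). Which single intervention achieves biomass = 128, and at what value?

Intervening on mulch_depth: biomass = 14*mulch_depth + 118. Reaching 128 requires mulch_depth = 5/7, not an integer.
Intervening on planting_density: biomass = -6*planting_density + 290. Reaching 128 requires planting_density = 27, outside [-2, 6].
Intervening on fertilizer: with other inputs at their observed values, biomass = 12*fertilizer + 128. Solving for 128 gives fertilizer = 0, within [-2, 6].

set fertilizer = 0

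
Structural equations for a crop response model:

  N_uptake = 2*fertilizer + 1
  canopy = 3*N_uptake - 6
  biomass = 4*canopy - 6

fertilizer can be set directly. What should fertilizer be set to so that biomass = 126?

fertilizer = 6

Substituting into the canopy equation gives canopy = 6*fertilizer - 3.
Substituting into the biomass equation gives biomass = 24*fertilizer - 18.
Solve 24*fertilizer - 18 = 126: fertilizer = (126 + 18) / 24 = 6.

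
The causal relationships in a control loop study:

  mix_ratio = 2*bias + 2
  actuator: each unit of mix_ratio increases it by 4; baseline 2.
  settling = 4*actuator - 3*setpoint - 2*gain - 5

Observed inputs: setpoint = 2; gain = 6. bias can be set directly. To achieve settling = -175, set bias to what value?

Substituting into the actuator equation gives actuator = 8*bias + 10.
Substituting into the settling equation gives settling = 32*bias + 17.
Solve 32*bias + 17 = -175: bias = (-175 - 17) / 32 = -6.

bias = -6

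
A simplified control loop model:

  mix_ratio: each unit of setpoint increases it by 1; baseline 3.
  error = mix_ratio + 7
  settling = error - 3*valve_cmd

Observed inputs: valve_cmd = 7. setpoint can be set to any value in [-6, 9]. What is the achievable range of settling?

-17 to -2

Substituting into the error equation gives error = setpoint + 10.
Substituting into the settling equation gives settling = setpoint - 11.
Linear in setpoint, so extremes are at the endpoints: setpoint = -6 gives settling = -17; setpoint = 9 gives settling = -2.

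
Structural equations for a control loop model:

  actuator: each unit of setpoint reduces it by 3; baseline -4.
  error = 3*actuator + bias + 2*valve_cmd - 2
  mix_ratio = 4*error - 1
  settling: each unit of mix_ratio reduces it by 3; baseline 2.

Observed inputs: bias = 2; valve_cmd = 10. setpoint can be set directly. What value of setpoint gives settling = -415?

setpoint = -3

Substituting into the error equation gives error = -9*setpoint + 8.
Substituting into the mix_ratio equation gives mix_ratio = -36*setpoint + 31.
This gives settling = 108*setpoint - 91.
Solve 108*setpoint - 91 = -415: setpoint = (-415 + 91) / 108 = -3.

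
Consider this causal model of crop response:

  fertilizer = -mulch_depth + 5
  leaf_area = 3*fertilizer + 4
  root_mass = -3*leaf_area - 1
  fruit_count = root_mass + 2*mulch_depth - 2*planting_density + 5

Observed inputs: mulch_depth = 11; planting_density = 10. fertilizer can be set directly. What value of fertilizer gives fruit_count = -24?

Intervening on fertilizer fixes its value directly, overriding its dependence on mulch_depth.
Substituting into the root_mass equation gives root_mass = -9*fertilizer - 13.
This gives fruit_count = -9*fertilizer - 6.
Solve -9*fertilizer - 6 = -24: fertilizer = (-24 + 6) / -9 = 2.

fertilizer = 2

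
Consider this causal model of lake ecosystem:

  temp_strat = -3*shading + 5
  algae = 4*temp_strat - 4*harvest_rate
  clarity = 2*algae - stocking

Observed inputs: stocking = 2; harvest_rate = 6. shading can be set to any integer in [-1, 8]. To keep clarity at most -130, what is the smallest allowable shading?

shading = 5

Substituting into the algae equation gives algae = -12*shading - 4.
Substituting into the clarity equation gives clarity = -24*shading - 10.
Require -24*shading - 10 ≤ -130, so shading ≥ 5.
The smallest integer in [-1, 8] satisfying this is 5.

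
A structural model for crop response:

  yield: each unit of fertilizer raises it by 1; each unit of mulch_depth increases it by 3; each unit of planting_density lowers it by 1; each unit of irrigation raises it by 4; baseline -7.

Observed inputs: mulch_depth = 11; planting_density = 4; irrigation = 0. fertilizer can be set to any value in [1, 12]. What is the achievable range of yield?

23 to 34

Substituting into the yield equation gives yield = fertilizer + 22.
Linear in fertilizer, so extremes are at the endpoints: fertilizer = 1 gives yield = 23; fertilizer = 12 gives yield = 34.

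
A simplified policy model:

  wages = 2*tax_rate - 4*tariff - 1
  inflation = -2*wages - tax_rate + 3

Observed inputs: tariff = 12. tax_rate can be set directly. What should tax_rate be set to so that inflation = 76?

tax_rate = 5

Substituting into the wages equation gives wages = 2*tax_rate - 49.
This gives inflation = -5*tax_rate + 101.
Solve -5*tax_rate + 101 = 76: tax_rate = (76 - 101) / -5 = 5.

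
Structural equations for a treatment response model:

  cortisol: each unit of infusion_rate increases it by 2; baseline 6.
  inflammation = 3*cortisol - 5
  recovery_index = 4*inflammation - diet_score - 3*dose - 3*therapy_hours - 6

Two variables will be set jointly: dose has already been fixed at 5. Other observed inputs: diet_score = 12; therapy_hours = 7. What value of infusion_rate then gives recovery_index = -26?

With dose held at 5:
Substituting into the inflammation equation gives inflammation = 6*infusion_rate + 13.
Substituting into the recovery_index equation gives recovery_index = 24*infusion_rate - 2.
Solve 24*infusion_rate - 2 = -26: infusion_rate = (-26 + 2) / 24 = -1.

infusion_rate = -1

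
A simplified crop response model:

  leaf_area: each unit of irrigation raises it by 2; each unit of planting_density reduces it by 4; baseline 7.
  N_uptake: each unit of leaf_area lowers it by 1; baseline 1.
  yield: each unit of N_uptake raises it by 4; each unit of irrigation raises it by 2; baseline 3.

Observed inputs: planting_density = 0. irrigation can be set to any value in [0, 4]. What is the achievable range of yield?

Substituting into the leaf_area equation gives leaf_area = 2*irrigation + 7.
N_uptake becomes -2*irrigation - 6.
Substituting into the yield equation gives yield = -6*irrigation - 21.
Linear in irrigation, so extremes are at the endpoints: irrigation = 0 gives yield = -21; irrigation = 4 gives yield = -45.

-45 to -21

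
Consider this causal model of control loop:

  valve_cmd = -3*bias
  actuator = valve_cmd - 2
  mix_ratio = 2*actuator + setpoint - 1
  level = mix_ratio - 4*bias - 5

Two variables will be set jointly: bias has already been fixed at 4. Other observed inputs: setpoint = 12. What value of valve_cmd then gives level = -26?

With bias held at 4:
Intervening on valve_cmd fixes its value directly, overriding its dependence on bias.
Substituting into the mix_ratio equation gives mix_ratio = 2*valve_cmd + 7.
So level = 2*valve_cmd - 14.
Solve 2*valve_cmd - 14 = -26: valve_cmd = (-26 + 14) / 2 = -6.

valve_cmd = -6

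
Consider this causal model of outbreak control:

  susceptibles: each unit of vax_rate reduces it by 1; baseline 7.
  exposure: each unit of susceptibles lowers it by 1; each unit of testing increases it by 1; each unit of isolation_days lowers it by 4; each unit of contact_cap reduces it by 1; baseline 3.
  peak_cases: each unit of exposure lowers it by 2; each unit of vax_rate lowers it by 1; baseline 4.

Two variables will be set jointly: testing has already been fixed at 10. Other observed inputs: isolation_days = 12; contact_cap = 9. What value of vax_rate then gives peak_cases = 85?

With testing held at 10:
Substituting into the exposure equation gives exposure = vax_rate - 51.
Substituting into the peak_cases equation gives peak_cases = -3*vax_rate + 106.
Solve -3*vax_rate + 106 = 85: vax_rate = (85 - 106) / -3 = 7.

vax_rate = 7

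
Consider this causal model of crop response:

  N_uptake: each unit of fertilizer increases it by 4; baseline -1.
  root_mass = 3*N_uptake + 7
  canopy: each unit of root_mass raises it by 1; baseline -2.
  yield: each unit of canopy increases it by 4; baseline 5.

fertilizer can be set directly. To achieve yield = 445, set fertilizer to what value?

fertilizer = 9

Substituting into the root_mass equation gives root_mass = 12*fertilizer + 4.
Substituting into the canopy equation gives canopy = 12*fertilizer + 2.
Substituting into the yield equation gives yield = 48*fertilizer + 13.
Solve 48*fertilizer + 13 = 445: fertilizer = (445 - 13) / 48 = 9.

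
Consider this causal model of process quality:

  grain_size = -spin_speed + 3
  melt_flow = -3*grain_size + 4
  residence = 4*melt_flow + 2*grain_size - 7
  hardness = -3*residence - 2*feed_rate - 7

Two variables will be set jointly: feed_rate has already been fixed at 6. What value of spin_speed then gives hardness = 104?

spin_speed = -2

With feed_rate held at 6:
Substituting into the melt_flow equation gives melt_flow = 3*spin_speed - 5.
Substituting into the residence equation gives residence = 10*spin_speed - 21.
This gives hardness = -30*spin_speed + 44.
Solve -30*spin_speed + 44 = 104: spin_speed = (104 - 44) / -30 = -2.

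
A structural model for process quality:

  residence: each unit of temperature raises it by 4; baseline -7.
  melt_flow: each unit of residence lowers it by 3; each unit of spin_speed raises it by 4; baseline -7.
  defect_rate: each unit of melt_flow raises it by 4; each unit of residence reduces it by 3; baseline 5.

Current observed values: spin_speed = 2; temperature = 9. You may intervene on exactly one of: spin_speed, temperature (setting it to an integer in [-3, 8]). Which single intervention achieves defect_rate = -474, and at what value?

Intervening on spin_speed: with other inputs at their observed values, defect_rate = 16*spin_speed - 458. Solving for -474 gives spin_speed = -1, within [-3, 8].
Intervening on temperature: defect_rate = -60*temperature + 114. Reaching -474 requires temperature = 49/5, not an integer.

set spin_speed = -1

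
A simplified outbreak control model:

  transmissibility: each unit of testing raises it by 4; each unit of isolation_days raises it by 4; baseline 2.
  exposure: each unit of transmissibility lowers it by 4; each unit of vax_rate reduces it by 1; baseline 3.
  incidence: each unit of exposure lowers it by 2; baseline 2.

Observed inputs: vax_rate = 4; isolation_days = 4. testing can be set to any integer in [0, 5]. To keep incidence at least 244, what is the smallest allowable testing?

testing = 3

Substituting into the transmissibility equation gives transmissibility = 4*testing + 18.
Substituting into the exposure equation gives exposure = -16*testing - 73.
So incidence = 32*testing + 148.
Require 32*testing + 148 ≥ 244, so testing ≥ 3.
The smallest integer in [0, 5] satisfying this is 3.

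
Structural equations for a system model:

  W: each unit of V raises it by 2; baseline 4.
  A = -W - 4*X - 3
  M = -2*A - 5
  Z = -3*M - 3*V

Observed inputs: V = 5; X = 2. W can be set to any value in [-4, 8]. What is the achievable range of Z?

-114 to -42

Intervening on W fixes its value directly, overriding its dependence on V.
Substituting into the A equation gives A = -W - 11.
Substituting into the M equation gives M = 2*W + 17.
So Z = -6*W - 66.
Linear in W, so extremes are at the endpoints: W = -4 gives Z = -42; W = 8 gives Z = -114.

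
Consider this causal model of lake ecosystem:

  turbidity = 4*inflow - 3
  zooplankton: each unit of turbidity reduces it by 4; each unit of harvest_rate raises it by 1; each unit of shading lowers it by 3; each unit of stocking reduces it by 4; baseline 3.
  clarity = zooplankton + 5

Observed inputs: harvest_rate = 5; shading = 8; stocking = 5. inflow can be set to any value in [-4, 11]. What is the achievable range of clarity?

-195 to 45

Substituting into the zooplankton equation gives zooplankton = -16*inflow - 24.
Substituting into the clarity equation gives clarity = -16*inflow - 19.
Linear in inflow, so extremes are at the endpoints: inflow = -4 gives clarity = 45; inflow = 11 gives clarity = -195.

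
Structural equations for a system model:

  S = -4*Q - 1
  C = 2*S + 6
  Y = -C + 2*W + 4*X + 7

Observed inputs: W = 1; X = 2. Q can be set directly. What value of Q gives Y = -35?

Substituting into the C equation gives C = -8*Q + 4.
This gives Y = 8*Q + 13.
Solve 8*Q + 13 = -35: Q = (-35 - 13) / 8 = -6.

Q = -6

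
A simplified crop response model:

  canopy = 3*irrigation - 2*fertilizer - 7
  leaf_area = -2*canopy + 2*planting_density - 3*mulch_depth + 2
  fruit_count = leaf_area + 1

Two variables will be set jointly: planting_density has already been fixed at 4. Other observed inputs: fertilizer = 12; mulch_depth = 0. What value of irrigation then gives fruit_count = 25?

With planting_density held at 4:
Substituting into the canopy equation gives canopy = 3*irrigation - 31.
This gives leaf_area = -6*irrigation + 72.
Substituting into the fruit_count equation gives fruit_count = -6*irrigation + 73.
Solve -6*irrigation + 73 = 25: irrigation = (25 - 73) / -6 = 8.

irrigation = 8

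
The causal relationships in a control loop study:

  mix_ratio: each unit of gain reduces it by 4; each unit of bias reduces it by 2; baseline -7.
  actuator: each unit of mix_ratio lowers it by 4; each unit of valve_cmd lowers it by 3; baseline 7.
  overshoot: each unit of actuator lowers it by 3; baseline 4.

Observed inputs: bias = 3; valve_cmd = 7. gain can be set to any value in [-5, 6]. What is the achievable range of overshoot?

-398 to 130

Substituting into the mix_ratio equation gives mix_ratio = -4*gain - 13.
actuator becomes 16*gain + 38.
This gives overshoot = -48*gain - 110.
Linear in gain, so extremes are at the endpoints: gain = -5 gives overshoot = 130; gain = 6 gives overshoot = -398.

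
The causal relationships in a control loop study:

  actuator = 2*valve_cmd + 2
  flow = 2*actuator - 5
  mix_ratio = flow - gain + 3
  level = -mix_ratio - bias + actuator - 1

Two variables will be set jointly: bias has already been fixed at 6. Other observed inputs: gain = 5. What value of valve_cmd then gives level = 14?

With bias held at 6:
Substituting into the flow equation gives flow = 4*valve_cmd - 1.
So mix_ratio = 4*valve_cmd - 3.
Substituting into the level equation gives level = -2*valve_cmd - 2.
Solve -2*valve_cmd - 2 = 14: valve_cmd = (14 + 2) / -2 = -8.

valve_cmd = -8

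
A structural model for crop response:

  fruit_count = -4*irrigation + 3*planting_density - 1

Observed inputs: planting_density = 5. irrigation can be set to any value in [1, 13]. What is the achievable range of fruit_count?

Substituting into the fruit_count equation gives fruit_count = -4*irrigation + 14.
Linear in irrigation, so extremes are at the endpoints: irrigation = 1 gives fruit_count = 10; irrigation = 13 gives fruit_count = -38.

-38 to 10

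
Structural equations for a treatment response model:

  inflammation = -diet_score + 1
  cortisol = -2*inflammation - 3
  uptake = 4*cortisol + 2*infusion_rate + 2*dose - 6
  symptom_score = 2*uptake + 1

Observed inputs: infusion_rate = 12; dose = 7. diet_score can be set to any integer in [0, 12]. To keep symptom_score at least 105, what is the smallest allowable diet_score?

diet_score = 5

Substituting into the cortisol equation gives cortisol = 2*diet_score - 5.
So uptake = 8*diet_score + 12.
Substituting into the symptom_score equation gives symptom_score = 16*diet_score + 25.
Require 16*diet_score + 25 ≥ 105, so diet_score ≥ 5.
The smallest integer in [0, 12] satisfying this is 5.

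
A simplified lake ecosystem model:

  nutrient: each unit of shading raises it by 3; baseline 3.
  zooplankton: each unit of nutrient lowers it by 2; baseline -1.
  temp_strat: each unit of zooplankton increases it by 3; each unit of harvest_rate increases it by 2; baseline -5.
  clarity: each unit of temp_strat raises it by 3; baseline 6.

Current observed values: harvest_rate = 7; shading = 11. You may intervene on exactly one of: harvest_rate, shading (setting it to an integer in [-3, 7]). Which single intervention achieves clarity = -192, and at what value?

set shading = 3

Intervening on harvest_rate: clarity = 6*harvest_rate - 666. Reaching -192 requires harvest_rate = 79, outside [-3, 7].
Intervening on shading: with other inputs at their observed values, clarity = -54*shading - 30. Solving for -192 gives shading = 3, within [-3, 7].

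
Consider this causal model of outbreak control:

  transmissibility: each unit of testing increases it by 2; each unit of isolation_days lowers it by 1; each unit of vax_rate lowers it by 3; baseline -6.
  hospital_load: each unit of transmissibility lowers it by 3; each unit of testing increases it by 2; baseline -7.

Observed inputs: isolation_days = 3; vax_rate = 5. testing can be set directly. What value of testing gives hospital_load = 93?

testing = -7

Substituting into the transmissibility equation gives transmissibility = 2*testing - 24.
This gives hospital_load = -4*testing + 65.
Solve -4*testing + 65 = 93: testing = (93 - 65) / -4 = -7.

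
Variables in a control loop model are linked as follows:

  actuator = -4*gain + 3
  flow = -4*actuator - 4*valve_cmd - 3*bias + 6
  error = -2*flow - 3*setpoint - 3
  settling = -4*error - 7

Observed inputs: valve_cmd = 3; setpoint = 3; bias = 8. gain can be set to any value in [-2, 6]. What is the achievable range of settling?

-551 to 473

Substituting into the flow equation gives flow = 16*gain - 42.
Substituting into the error equation gives error = -32*gain + 72.
Substituting into the settling equation gives settling = 128*gain - 295.
Linear in gain, so extremes are at the endpoints: gain = -2 gives settling = -551; gain = 6 gives settling = 473.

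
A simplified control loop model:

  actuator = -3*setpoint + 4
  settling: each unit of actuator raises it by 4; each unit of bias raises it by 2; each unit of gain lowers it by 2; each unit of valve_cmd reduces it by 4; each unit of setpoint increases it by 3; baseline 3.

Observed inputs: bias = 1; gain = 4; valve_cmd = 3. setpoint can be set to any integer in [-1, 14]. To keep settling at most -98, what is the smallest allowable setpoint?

setpoint = 11

Substituting into the settling equation gives settling = -9*setpoint + 1.
Require -9*setpoint + 1 ≤ -98, so setpoint ≥ 11.
The smallest integer in [-1, 14] satisfying this is 11.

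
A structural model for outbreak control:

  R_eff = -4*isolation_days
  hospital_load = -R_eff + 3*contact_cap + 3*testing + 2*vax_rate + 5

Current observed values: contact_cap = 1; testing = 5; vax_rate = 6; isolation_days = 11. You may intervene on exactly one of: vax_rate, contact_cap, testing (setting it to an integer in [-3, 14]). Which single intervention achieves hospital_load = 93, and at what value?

set vax_rate = 13

Intervening on vax_rate: with other inputs at their observed values, hospital_load = 2*vax_rate + 67. Solving for 93 gives vax_rate = 13, within [-3, 14].
Intervening on contact_cap: hospital_load = 3*contact_cap + 76. Reaching 93 requires contact_cap = 17/3, not an integer.
Intervening on testing: hospital_load = 3*testing + 64. Reaching 93 requires testing = 29/3, not an integer.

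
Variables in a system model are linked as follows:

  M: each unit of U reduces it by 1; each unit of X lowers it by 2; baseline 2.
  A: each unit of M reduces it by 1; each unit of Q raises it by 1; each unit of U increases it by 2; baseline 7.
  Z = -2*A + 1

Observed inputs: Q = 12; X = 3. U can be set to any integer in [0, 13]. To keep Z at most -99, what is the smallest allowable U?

U = 9

Substituting into the M equation gives M = -U - 4.
So A = 3*U + 23.
This gives Z = -6*U - 45.
Require -6*U - 45 ≤ -99, so U ≥ 9.
The smallest integer in [0, 13] satisfying this is 9.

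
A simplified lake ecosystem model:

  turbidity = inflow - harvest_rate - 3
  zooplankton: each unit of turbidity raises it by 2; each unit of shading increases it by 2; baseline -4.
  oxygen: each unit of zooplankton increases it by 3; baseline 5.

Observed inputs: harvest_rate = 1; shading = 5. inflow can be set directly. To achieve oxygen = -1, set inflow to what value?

Substituting into the turbidity equation gives turbidity = inflow - 4.
zooplankton becomes 2*inflow - 2.
oxygen becomes 6*inflow - 1.
Solve 6*inflow - 1 = -1: inflow = (-1 + 1) / 6 = 0.

inflow = 0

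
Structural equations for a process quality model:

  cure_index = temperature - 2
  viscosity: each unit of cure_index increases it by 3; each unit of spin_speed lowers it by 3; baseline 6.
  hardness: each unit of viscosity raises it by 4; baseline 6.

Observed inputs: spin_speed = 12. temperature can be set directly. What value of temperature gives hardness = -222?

Substituting into the viscosity equation gives viscosity = 3*temperature - 36.
hardness becomes 12*temperature - 138.
Solve 12*temperature - 138 = -222: temperature = (-222 + 138) / 12 = -7.

temperature = -7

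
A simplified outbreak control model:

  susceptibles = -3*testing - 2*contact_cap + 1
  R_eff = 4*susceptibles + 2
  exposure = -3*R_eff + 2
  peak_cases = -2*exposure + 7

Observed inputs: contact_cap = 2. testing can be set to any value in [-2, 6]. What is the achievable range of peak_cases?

-489 to 87

Substituting into the susceptibles equation gives susceptibles = -3*testing - 3.
Substituting into the R_eff equation gives R_eff = -12*testing - 10.
Substituting into the exposure equation gives exposure = 36*testing + 32.
peak_cases becomes -72*testing - 57.
Linear in testing, so extremes are at the endpoints: testing = -2 gives peak_cases = 87; testing = 6 gives peak_cases = -489.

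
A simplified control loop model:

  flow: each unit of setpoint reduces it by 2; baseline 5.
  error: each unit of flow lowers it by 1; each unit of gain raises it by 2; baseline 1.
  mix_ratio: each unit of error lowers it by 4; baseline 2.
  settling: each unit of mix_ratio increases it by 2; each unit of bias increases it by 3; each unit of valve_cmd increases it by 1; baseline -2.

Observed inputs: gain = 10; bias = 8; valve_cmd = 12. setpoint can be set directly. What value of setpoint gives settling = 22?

setpoint = -7

Substituting into the error equation gives error = 2*setpoint + 16.
Substituting into the mix_ratio equation gives mix_ratio = -8*setpoint - 62.
So settling = -16*setpoint - 90.
Solve -16*setpoint - 90 = 22: setpoint = (22 + 90) / -16 = -7.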